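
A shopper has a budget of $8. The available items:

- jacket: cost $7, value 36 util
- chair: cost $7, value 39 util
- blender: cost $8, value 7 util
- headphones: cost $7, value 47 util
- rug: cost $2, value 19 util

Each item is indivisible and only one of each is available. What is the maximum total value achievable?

Check high-value combinations within $8:
- headphones: cost 7, value 47
- chair: cost 7, value 39
- jacket: cost 7, value 36
- rug: cost 2, value 19
- blender: cost 8, value 7
Best: 47 util.

47 util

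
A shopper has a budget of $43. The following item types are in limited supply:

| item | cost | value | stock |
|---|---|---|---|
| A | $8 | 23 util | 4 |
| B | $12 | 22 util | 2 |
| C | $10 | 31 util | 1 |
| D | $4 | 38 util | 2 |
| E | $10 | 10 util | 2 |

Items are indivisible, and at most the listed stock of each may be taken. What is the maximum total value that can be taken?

176 util

Best selections within cost 43 and stock limits:
- 3×A + 1×C + 2×D: cost 42, value 176
- 4×A + 2×D: cost 40, value 168
- 3×A + 2×D + 1×E: cost 42, value 155
- 2×A + 1×C + 2×D: cost 34, value 153
Best: 176 util.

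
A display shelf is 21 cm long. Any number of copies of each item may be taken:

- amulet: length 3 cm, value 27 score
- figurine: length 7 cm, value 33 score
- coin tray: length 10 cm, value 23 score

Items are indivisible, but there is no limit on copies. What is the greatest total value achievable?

189 score

Best value-per-unit is amulet at 27/3, and filling with it alone uses length 7×3=21. No mix of the others beats 7×27 = 189.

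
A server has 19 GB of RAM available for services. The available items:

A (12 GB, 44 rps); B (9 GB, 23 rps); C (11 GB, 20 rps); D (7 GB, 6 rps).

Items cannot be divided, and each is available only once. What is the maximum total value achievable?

Check high-value combinations within 19 GB:
- A+D: memory 12+7=19, value 44+6=50
- A: memory 12, value 44
- B+D: memory 9+7=16, value 23+6=29
Best: 50 rps.

50 rps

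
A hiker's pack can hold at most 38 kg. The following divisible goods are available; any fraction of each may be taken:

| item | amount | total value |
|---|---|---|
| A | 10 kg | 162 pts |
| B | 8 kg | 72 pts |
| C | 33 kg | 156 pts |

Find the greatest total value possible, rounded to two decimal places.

Take in order of value per unit:
- A (162/10 per unit): all 10 → value 162, running total 162.00
- B (72/8 per unit): all 8 → value 72, running total 234.00
- C (156/33 per unit): 20 of 33 → value 20×156/33 = 94.5455, running total 328.55
Total 328.55.

328.55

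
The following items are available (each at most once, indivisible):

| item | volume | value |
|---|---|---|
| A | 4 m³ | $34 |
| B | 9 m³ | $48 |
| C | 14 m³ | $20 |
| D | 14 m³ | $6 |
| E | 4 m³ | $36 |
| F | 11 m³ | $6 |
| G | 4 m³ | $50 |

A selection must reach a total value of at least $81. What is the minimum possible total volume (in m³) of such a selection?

Subsets with value ≥ 81, sorted by total volume:
- E+G: volume 8, value 86
- A+G: volume 8, value 84
- A+E+G: volume 12, value 120
Minimum volume: 8 m³.

8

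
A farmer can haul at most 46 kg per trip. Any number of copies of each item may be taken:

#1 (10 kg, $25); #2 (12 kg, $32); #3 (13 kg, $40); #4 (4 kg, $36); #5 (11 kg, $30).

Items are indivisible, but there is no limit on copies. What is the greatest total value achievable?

$396

Best value-per-unit is #4 at 36/4, and filling with it alone uses weight 11×4=44. No mix of the others beats 11×36 = 396.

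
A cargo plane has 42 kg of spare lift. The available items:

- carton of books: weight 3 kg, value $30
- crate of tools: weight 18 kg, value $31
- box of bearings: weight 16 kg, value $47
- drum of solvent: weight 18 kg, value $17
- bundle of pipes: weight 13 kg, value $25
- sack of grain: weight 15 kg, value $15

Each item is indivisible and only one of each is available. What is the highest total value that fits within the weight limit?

$108

Check high-value combinations within 42 kg:
- carton of books+crate of tools+box of bearings: weight 3+18+16=37, value 30+31+47=108
- carton of books+box of bearings+bundle of pipes: weight 3+16+13=32, value 30+47+25=102
- carton of books+box of bearings+drum of solvent: weight 3+16+18=37, value 30+47+17=94
- carton of books+box of bearings+sack of grain: weight 3+16+15=34, value 30+47+15=92
Best: $108.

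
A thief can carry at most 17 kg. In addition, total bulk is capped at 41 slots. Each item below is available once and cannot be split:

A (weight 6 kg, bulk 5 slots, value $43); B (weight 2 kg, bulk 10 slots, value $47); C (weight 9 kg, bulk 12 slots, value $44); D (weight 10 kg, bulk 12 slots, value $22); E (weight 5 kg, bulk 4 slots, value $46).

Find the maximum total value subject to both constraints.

Feasible sets respecting both limits:
- B+C+E: weight 16, bulk 26, value 137
- A+B+E: weight 13, bulk 19, value 136
- A+B+C: weight 17, bulk 27, value 134
Best: $137.

$137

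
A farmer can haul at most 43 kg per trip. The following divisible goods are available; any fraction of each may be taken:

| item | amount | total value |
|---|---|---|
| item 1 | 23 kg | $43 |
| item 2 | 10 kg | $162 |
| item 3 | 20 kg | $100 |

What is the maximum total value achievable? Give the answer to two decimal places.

286.30

Take in order of value per unit:
- item 2 (162/10 per unit): all 10 → value 162, running total 162.00
- item 3 (100/20 per unit): all 20 → value 100, running total 262.00
- item 1 (43/23 per unit): 13 of 23 → value 13×43/23 = 24.3043, running total 286.30
Total 286.30.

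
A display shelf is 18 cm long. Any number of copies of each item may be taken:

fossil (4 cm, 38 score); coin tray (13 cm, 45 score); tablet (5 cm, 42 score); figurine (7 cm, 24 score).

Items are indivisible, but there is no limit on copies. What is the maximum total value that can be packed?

160 score

Best value-per-unit is fossil at 38/4; filling with it alone gives 4×38 = 152.
Optimal mix: 2×fossil + 2×tablet → length 18, value 160.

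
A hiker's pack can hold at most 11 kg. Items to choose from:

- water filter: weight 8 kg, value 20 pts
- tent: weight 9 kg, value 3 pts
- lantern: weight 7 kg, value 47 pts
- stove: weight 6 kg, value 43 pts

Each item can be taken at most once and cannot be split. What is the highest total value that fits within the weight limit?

47 pts

Check high-value combinations within 11 kg:
- lantern: weight 7, value 47
- stove: weight 6, value 43
- water filter: weight 8, value 20
Best: 47 pts.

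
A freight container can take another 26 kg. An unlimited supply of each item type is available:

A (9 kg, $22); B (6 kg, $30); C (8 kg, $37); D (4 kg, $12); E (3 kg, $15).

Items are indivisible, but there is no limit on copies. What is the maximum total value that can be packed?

Best value-per-unit is B at 30/6; filling with it alone gives 4×30 = 120.
Optimal mix: 3×B + 1×C → weight 26, value 127.

$127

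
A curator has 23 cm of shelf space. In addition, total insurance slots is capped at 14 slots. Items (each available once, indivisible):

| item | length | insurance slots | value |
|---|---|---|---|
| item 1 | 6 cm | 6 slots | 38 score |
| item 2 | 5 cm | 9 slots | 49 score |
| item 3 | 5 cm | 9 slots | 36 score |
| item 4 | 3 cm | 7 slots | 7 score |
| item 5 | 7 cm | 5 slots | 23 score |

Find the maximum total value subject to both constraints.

Feasible sets respecting both limits:
- item 2+item 5: length 12, insurance slots 14, value 72
- item 1+item 5: length 13, insurance slots 11, value 61
- item 3+item 5: length 12, insurance slots 14, value 59
Best: 72 score.

72 score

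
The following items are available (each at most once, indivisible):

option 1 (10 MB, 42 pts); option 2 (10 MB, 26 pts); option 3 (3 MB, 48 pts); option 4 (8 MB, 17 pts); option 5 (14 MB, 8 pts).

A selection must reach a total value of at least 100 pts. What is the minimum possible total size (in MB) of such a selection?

21

Subsets with value ≥ 100, sorted by total size:
- option 1+option 3+option 4: size 21, value 107
- option 1+option 2+option 3: size 23, value 116
- option 1+option 2+option 3+option 4: size 31, value 133
- option 1+option 3+option 4+option 5: size 35, value 115
Minimum size: 21 MB.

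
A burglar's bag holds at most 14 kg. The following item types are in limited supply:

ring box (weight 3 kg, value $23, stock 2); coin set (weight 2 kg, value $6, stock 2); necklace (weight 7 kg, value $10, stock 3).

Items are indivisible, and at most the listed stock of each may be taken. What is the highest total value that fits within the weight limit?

Top feasible selections:
- 2×ring box + 2×coin set: weight 10, value 58
- 2×ring box + 1×necklace: weight 13, value 56
- 2×ring box + 1×coin set: weight 8, value 52
Best: $58.

$58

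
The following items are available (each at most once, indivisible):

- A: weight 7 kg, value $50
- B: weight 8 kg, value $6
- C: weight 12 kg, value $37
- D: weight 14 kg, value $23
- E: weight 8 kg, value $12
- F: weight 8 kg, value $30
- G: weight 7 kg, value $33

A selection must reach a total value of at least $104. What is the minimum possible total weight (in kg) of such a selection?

Subsets with value ≥ 104, sorted by total weight:
- A+F+G: weight 22, value 113
- A+C+G: weight 26, value 120
- A+C+F: weight 27, value 117
Minimum weight: 22 kg.

22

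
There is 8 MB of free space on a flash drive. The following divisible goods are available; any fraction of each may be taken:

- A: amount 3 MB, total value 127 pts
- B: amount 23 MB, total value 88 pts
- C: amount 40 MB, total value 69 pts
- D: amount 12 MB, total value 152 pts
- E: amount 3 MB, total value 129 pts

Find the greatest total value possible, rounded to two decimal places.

Take in order of value per unit:
- E (129/3 per unit): all 3 → value 129, running total 129.00
- A (127/3 per unit): all 3 → value 127, running total 256.00
- D (152/12 per unit): 2 of 12 → value 2×152/12 = 25.3333, running total 281.33
Total 281.33.

281.33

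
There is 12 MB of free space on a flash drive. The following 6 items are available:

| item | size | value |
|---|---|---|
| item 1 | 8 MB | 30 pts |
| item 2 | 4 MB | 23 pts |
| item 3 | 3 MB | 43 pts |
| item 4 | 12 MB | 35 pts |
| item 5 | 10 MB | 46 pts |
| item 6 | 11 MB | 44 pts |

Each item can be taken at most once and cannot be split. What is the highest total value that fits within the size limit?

73 pts

Check high-value combinations within 12 MB:
- item 1+item 3: size 8+3=11, value 30+43=73
- item 2+item 3: size 4+3=7, value 23+43=66
- item 1+item 2: size 8+4=12, value 30+23=53
Best: 73 pts.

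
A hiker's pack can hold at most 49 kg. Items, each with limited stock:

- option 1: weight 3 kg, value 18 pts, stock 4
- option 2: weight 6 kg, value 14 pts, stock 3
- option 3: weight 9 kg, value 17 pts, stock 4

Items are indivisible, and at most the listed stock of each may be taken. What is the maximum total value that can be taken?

148 pts

Top feasible selections:
- 4×option 1 + 3×option 2 + 2×option 3: weight 48, value 148
- 4×option 1 + 4×option 3: weight 48, value 140
- 4×option 1 + 1×option 2 + 3×option 3: weight 45, value 137
- 4×option 1 + 2×option 2 + 2×option 3: weight 42, value 134
Best: 148 pts.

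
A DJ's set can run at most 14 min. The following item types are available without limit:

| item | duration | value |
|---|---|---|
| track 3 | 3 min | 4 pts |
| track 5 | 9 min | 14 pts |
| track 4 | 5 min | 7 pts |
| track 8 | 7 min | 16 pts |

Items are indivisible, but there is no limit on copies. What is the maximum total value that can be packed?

Best value-per-unit is track 8 at 16/7, and filling with it alone uses duration 2×7=14. No mix of the others beats 2×16 = 32.

32 pts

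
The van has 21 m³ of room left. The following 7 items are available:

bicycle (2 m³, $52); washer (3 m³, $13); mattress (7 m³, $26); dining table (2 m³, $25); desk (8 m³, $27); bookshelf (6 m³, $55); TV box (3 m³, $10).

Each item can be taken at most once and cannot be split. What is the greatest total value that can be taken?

$172

Check high-value combinations within 21 m³:
- bicycle+washer+dining table+desk+bookshelf: volume 2+3+2+8+6=21, value 52+13+25+27+55=172
- bicycle+washer+mattress+dining table+bookshelf: volume 2+3+7+2+6=20, value 52+13+26+25+55=171
- bicycle+dining table+desk+bookshelf+TV box: volume 2+2+8+6+3=21, value 52+25+27+55+10=169
Best: $172.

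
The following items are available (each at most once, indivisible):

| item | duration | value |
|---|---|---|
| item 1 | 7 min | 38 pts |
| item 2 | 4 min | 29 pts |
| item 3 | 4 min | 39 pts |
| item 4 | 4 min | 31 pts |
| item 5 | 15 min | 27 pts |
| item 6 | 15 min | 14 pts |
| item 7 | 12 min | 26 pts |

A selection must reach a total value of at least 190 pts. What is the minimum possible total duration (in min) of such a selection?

Subsets with value ≥ 190, sorted by total duration:
- item 1+item 2+item 3+item 4+item 5+item 7: duration 46, value 190
- item 1+item 2+item 3+item 4+item 5+item 6+item 7: duration 61, value 204
Minimum duration: 46 min.

46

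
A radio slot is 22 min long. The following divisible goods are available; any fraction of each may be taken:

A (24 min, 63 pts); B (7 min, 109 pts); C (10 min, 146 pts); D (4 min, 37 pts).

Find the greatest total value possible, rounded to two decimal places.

294.63

Take in order of value per unit:
- B (109/7 per unit): all 7 → value 109, running total 109.00
- C (146/10 per unit): all 10 → value 146, running total 255.00
- D (37/4 per unit): all 4 → value 37, running total 292.00
- A (63/24 per unit): 1 of 24 → value 1×63/24 = 2.6250, running total 294.63
Total 294.63.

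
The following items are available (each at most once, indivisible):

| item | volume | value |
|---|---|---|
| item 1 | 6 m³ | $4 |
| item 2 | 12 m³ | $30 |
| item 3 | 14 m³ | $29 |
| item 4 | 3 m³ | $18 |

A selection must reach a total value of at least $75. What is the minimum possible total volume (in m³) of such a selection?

Subsets with value ≥ 75, sorted by total volume:
- item 2+item 3+item 4: volume 29, value 77
- item 1+item 2+item 3+item 4: volume 35, value 81
Minimum volume: 29 m³.

29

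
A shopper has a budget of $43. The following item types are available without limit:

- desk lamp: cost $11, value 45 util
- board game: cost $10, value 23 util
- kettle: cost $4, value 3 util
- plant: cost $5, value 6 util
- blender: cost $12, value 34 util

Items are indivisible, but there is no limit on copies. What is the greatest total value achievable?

Best value-per-unit is desk lamp at 45/11; filling with it alone gives 3×45 = 135.
Optimal mix: 3×desk lamp + 1×board game → cost 43, value 158.

158 util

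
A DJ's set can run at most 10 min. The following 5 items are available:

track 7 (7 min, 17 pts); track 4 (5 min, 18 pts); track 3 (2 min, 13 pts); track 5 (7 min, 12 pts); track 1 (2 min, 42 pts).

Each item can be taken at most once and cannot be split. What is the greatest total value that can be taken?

Check high-value combinations within 10 min:
- track 4+track 3+track 1: duration 5+2+2=9, value 18+13+42=73
- track 4+track 1: duration 5+2=7, value 18+42=60
- track 7+track 1: duration 7+2=9, value 17+42=59
Best: 73 pts.

73 pts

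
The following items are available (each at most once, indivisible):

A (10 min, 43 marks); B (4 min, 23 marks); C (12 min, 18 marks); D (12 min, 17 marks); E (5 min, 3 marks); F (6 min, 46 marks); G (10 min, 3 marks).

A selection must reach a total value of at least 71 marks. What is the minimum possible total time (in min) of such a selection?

15

Subsets with value ≥ 71, sorted by total time:
- B+E+F: time 15, value 72
- A+F: time 16, value 89
- A+B+F: time 20, value 112
Minimum time: 15 min.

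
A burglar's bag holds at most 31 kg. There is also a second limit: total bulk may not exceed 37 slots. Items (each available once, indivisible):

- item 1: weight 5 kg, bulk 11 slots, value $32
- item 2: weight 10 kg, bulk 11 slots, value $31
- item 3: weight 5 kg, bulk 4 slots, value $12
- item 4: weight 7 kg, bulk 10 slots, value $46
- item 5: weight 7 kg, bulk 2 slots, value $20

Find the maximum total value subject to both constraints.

Feasible sets respecting both limits:
- item 1+item 2+item 4+item 5: weight 29, bulk 34, value 129
- item 1+item 2+item 3+item 4: weight 27, bulk 36, value 121
- item 1+item 3+item 4+item 5: weight 24, bulk 27, value 110
Best: $129.

$129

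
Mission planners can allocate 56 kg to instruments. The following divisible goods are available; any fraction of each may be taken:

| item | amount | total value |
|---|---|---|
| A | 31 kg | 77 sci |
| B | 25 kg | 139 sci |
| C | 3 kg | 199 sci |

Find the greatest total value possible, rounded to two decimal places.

407.55

Take in order of value per unit:
- C (199/3 per unit): all 3 → value 199, running total 199.00
- B (139/25 per unit): all 25 → value 139, running total 338.00
- A (77/31 per unit): 28 of 31 → value 28×77/31 = 69.5484, running total 407.55
Total 407.55.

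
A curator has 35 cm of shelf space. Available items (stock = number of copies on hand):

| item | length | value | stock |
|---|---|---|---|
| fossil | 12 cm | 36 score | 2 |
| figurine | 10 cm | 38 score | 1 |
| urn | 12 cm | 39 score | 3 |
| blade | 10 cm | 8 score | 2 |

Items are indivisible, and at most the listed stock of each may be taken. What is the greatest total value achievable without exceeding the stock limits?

Top feasible selections:
- 1×figurine + 2×urn: length 34, value 116
- 1×fossil + 1×figurine + 1×urn: length 34, value 113
Best: 116 score.

116 score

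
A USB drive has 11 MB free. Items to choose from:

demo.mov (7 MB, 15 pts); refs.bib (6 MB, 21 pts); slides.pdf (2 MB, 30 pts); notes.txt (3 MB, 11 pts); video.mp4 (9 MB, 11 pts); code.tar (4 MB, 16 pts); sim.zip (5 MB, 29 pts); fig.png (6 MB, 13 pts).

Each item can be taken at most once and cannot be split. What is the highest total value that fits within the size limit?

75 pts

Check high-value combinations within 11 MB:
- slides.pdf+code.tar+sim.zip: size 2+4+5=11, value 30+16+29=75
- slides.pdf+notes.txt+sim.zip: size 2+3+5=10, value 30+11+29=70
- refs.bib+slides.pdf+notes.txt: size 6+2+3=11, value 21+30+11=62
- slides.pdf+sim.zip: size 2+5=7, value 30+29=59
Best: 75 pts.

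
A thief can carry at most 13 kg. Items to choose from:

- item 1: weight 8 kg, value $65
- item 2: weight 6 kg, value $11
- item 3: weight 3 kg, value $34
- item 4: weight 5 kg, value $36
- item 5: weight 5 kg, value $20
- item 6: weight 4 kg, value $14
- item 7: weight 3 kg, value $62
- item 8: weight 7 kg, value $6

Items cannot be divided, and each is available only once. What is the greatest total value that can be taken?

Check high-value combinations within 13 kg:
- item 3+item 4+item 7: weight 3+5+3=11, value 34+36+62=132
- item 1+item 7: weight 8+3=11, value 65+62=127
- item 4+item 5+item 7: weight 5+5+3=13, value 36+20+62=118
Best: $132.

$132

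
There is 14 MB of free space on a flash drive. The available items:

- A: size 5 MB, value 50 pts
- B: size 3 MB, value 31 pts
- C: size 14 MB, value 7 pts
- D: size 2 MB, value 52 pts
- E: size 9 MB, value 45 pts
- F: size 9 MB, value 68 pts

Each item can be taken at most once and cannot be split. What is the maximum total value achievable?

Check high-value combinations within 14 MB:
- B+D+F: size 3+2+9=14, value 31+52+68=151
- A+B+D: size 5+3+2=10, value 50+31+52=133
- B+D+E: size 3+2+9=14, value 31+52+45=128
- D+F: size 2+9=11, value 52+68=120
- A+F: size 5+9=14, value 50+68=118
Best: 151 pts.

151 pts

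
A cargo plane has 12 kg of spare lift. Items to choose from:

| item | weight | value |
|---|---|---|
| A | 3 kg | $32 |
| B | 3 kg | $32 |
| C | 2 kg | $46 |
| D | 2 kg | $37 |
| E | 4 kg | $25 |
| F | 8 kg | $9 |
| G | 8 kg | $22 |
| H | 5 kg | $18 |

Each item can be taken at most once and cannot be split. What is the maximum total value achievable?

Check high-value combinations within 12 kg:
- A+B+C+D: weight 3+3+2+2=10, value 32+32+46+37=147
- A+C+D+E: weight 3+2+2+4=11, value 32+46+37+25=140
- B+C+D+E: weight 3+2+2+4=11, value 32+46+37+25=140
- A+B+C+E: weight 3+3+2+4=12, value 32+32+46+25=135
- A+C+D+H: weight 3+2+2+5=12, value 32+46+37+18=133
Best: $147.

$147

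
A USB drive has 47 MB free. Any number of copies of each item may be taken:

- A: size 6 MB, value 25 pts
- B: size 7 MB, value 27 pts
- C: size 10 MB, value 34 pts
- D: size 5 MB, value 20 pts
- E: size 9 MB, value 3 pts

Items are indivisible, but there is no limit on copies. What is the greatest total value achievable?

Best value-per-unit is A at 25/6; filling with it alone gives 7×25 = 175.
Optimal mix: 7×A + 1×D → size 47, value 195.

195 pts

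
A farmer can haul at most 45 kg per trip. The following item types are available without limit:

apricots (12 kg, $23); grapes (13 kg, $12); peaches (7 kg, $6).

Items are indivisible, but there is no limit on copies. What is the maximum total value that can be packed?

Best value-per-unit is apricots at 23/12; filling with it alone gives 3×23 = 69.
Optimal mix: 3×apricots + 1×peaches → weight 43, value 75.

$75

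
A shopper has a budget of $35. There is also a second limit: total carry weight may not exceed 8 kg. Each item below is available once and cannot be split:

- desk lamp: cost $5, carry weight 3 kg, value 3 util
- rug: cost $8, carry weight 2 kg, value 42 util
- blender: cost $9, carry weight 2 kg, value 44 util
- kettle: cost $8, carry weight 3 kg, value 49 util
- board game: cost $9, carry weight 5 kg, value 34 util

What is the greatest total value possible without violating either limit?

135 util

Feasible sets respecting both limits:
- rug+blender+kettle: cost 25, carry weight 7, value 135
- desk lamp+blender+kettle: cost 22, carry weight 8, value 96
- desk lamp+rug+kettle: cost 21, carry weight 8, value 94
- blender+kettle: cost 17, carry weight 5, value 93
Best: 135 util.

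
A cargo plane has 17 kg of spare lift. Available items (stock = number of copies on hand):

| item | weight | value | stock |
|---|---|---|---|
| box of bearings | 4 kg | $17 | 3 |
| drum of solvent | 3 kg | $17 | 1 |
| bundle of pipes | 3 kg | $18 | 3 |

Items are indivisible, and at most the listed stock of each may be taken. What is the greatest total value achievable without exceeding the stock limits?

Best selections within weight 17 and stock limits:
- 1×box of bearings + 1×drum of solvent + 3×bundle of pipes: weight 16, value 88
- 2×box of bearings + 3×bundle of pipes: weight 17, value 88
- 2×box of bearings + 1×drum of solvent + 2×bundle of pipes: weight 17, value 87
Best: $88.

$88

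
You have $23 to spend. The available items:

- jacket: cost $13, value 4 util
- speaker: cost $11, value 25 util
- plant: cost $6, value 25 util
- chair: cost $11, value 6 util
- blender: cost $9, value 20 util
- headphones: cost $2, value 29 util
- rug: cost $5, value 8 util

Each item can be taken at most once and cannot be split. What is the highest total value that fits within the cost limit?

82 util

Check high-value combinations within $23:
- plant+blender+headphones+rug: cost 6+9+2+5=22, value 25+20+29+8=82
- speaker+plant+headphones: cost 11+6+2=19, value 25+25+29=79
- plant+blender+headphones: cost 6+9+2=17, value 25+20+29=74
Best: 82 util.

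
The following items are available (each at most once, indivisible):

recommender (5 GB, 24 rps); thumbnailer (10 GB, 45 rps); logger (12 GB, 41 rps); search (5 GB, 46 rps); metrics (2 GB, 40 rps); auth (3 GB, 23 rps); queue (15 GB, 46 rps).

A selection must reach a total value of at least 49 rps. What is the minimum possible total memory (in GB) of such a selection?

Subsets with value ≥ 49, sorted by total memory:
- metrics+auth: memory 5, value 63
- search+metrics: memory 7, value 86
Minimum memory: 5 GB.

5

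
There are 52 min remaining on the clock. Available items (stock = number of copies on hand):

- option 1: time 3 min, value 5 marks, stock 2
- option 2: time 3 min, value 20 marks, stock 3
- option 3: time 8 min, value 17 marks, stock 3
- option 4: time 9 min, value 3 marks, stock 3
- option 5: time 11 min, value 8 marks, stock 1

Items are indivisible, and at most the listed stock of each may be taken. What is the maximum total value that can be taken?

Top feasible selections:
- 2×option 1 + 3×option 2 + 3×option 3 + 1×option 5: time 50, value 129
- 1×option 1 + 3×option 2 + 3×option 3 + 1×option 5: time 47, value 124
Best: 129 marks.

129 marks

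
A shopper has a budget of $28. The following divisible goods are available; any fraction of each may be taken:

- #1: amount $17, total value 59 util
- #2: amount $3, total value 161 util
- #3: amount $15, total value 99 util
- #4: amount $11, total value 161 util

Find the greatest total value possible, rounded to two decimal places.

414.40

Take in order of value per unit:
- #2 (161/3 per unit): all 3 → value 161, running total 161.00
- #4 (161/11 per unit): all 11 → value 161, running total 322.00
- #3 (99/15 per unit): 14 of 15 → value 14×99/15 = 92.4000, running total 414.40
Total 414.40.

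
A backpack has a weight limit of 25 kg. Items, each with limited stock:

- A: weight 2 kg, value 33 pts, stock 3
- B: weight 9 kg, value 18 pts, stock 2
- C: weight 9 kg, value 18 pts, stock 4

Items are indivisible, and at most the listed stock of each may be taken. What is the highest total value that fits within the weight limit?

135 pts

Top feasible selections:
- 3×A + 2×C: weight 24, value 135
- 3×A + 1×B + 1×C: weight 24, value 135
Best: 135 pts.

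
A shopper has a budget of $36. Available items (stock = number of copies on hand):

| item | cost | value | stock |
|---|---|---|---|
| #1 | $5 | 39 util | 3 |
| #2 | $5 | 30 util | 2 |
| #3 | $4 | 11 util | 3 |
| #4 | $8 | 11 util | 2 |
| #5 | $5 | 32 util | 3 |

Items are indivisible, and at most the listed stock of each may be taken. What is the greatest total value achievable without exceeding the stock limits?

Best selections within cost 36 and stock limits:
- 3×#1 + 1×#2 + 3×#5: cost 35, value 243
- 3×#1 + 2×#2 + 2×#5: cost 35, value 241
- 2×#1 + 2×#2 + 3×#5: cost 35, value 234
- 3×#1 + 1×#3 + 3×#5: cost 34, value 224
Best: 243 util.

243 util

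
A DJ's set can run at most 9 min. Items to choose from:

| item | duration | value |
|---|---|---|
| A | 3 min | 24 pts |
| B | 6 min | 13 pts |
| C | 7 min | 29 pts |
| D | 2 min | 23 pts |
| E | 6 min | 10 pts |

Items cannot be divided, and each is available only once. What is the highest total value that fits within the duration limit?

52 pts

This is a 0/1 knapsack; check combinations near the capacity.
- C+D: duration 7+2=9, value 29+23=52
- A+D: duration 3+2=5, value 24+23=47
- A+B: duration 3+6=9, value 24+13=37
- B+D: duration 6+2=8, value 13+23=36
- A+E: duration 3+6=9, value 24+10=34
Best: 52 pts.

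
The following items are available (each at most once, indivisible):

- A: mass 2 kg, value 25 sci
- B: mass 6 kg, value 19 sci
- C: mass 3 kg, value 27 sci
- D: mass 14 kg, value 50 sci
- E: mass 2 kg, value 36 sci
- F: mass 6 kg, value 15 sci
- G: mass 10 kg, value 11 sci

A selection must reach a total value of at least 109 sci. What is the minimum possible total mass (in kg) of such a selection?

Subsets with value ≥ 109, sorted by total mass:
- A+D+E: mass 18, value 111
- A+B+C+E+F: mass 19, value 122
- C+D+E: mass 19, value 113
Minimum mass: 18 kg.

18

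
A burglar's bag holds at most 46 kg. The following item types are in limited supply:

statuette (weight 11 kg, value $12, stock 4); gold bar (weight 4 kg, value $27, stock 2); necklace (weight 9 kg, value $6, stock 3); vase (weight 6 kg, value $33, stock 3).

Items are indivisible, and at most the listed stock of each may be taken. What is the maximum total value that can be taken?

Top feasible selections:
- 1×statuette + 2×gold bar + 1×necklace + 3×vase: weight 46, value 171
- 1×statuette + 2×gold bar + 3×vase: weight 37, value 165
- 2×gold bar + 2×necklace + 3×vase: weight 44, value 165
- 2×gold bar + 1×necklace + 3×vase: weight 35, value 159
Best: $171.

$171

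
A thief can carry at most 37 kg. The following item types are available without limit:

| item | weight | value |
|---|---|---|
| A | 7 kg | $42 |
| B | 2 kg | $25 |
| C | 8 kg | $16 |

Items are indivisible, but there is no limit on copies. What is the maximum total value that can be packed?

Best value-per-unit is B at 25/2, and filling with it alone uses weight 18×2=36. No mix of the others beats 18×25 = 450.

$450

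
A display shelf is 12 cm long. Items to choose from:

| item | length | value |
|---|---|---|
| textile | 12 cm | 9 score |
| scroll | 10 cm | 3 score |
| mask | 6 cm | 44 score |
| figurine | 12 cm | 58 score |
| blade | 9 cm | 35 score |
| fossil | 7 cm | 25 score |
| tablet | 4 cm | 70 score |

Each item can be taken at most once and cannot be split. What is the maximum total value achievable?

114 score

This is a 0/1 knapsack; check combinations near the capacity.
- mask+tablet: length 6+4=10, value 44+70=114
- fossil+tablet: length 7+4=11, value 25+70=95
- tablet: length 4, value 70
Best: 114 score.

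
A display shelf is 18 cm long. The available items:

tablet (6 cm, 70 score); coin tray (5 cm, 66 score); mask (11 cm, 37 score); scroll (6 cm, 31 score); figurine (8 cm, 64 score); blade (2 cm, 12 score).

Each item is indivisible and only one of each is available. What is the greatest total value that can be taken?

Check high-value combinations within 18 cm:
- tablet+coin tray+scroll: length 6+5+6=17, value 70+66+31=167
- tablet+coin tray+blade: length 6+5+2=13, value 70+66+12=148
- tablet+figurine+blade: length 6+8+2=16, value 70+64+12=146
- coin tray+figurine+blade: length 5+8+2=15, value 66+64+12=142
- tablet+coin tray: length 6+5=11, value 70+66=136
Best: 167 score.

167 score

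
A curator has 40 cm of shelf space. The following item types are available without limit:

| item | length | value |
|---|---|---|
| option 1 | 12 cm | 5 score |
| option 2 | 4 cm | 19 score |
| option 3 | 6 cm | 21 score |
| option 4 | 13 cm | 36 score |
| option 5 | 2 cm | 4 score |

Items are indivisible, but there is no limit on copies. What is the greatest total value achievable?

Best value-per-unit is option 2 at 19/4, and filling with it alone uses length 10×4=40. No mix of the others beats 10×19 = 190.

190 score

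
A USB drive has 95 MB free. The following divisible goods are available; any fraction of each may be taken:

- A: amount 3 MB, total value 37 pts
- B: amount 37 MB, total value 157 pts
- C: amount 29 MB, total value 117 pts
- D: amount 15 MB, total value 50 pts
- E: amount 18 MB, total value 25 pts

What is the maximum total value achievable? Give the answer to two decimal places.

376.28

Take in order of value per unit:
- A (37/3 per unit): all 3 → value 37, running total 37.00
- B (157/37 per unit): all 37 → value 157, running total 194.00
- C (117/29 per unit): all 29 → value 117, running total 311.00
- D (50/15 per unit): all 15 → value 50, running total 361.00
- E (25/18 per unit): 11 of 18 → value 11×25/18 = 15.2778, running total 376.28
Total 376.28.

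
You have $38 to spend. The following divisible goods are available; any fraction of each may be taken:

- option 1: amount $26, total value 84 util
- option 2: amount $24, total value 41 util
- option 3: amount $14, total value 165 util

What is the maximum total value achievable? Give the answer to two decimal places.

Take in order of value per unit:
- option 3 (165/14 per unit): all 14 → value 165, running total 165.00
- option 1 (84/26 per unit): 24 of 26 → value 24×84/26 = 77.5385, running total 242.54
Total 242.54.

242.54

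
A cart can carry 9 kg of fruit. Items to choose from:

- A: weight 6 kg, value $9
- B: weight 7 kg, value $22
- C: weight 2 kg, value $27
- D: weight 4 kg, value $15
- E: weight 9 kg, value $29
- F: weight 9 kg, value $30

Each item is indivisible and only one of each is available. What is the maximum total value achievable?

$49

Check high-value combinations within 9 kg:
- B+C: weight 7+2=9, value 22+27=49
- C+D: weight 2+4=6, value 27+15=42
- A+C: weight 6+2=8, value 9+27=36
Best: $49.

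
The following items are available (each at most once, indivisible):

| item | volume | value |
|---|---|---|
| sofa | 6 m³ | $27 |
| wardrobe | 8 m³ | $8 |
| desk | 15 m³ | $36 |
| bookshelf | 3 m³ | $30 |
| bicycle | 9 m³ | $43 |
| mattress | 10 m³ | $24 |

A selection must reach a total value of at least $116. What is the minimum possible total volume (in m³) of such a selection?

28

Subsets with value ≥ 116, sorted by total volume:
- sofa+bookshelf+bicycle+mattress: volume 28, value 124
- sofa+desk+bookshelf+bicycle: volume 33, value 136
- sofa+desk+bookshelf+mattress: volume 34, value 117
Minimum volume: 28 m³.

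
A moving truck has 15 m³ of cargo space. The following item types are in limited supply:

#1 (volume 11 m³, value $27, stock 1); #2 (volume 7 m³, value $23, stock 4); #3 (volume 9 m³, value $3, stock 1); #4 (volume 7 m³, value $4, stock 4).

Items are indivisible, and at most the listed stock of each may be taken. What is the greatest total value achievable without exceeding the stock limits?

$46

Best selections within volume 15 and stock limits:
- 2×#2: volume 14, value 46
- 1×#1: volume 11, value 27
- 1×#2 + 1×#4: volume 14, value 27
Best: $46.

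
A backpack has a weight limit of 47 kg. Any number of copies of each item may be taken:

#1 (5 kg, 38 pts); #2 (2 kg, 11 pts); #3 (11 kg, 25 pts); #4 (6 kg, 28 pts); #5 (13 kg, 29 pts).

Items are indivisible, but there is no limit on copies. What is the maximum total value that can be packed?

Best value-per-unit is #1 at 38/5; filling with it alone gives 9×38 = 342.
Optimal mix: 9×#1 + 1×#2 → weight 47, value 353.

353 pts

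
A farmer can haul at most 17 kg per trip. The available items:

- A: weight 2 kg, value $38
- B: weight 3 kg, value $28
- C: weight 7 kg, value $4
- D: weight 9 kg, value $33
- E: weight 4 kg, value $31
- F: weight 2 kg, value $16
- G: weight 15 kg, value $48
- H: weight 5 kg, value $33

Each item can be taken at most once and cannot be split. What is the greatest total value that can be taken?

Check high-value combinations within 17 kg:
- A+B+E+F+H: weight 2+3+4+2+5=16, value 38+28+31+16+33=146
- A+B+E+H: weight 2+3+4+5=14, value 38+28+31+33=130
- A+E+F+H: weight 2+4+2+5=13, value 38+31+16+33=118
Best: $146.

$146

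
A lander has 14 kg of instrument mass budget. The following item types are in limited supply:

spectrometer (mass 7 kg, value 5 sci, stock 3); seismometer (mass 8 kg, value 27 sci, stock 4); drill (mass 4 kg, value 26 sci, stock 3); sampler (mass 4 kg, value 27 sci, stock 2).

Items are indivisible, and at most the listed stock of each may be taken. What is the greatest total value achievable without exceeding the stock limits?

80 sci

Top feasible selections:
- 1×drill + 2×sampler: mass 12, value 80
- 2×drill + 1×sampler: mass 12, value 79
Best: 80 sci.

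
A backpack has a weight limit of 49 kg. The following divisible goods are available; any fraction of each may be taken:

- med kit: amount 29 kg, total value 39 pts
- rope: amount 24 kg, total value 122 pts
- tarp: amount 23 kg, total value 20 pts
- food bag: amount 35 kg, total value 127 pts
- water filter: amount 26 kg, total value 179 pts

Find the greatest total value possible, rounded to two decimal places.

Take in order of value per unit:
- water filter (179/26 per unit): all 26 → value 179, running total 179.00
- rope (122/24 per unit): 23 of 24 → value 23×122/24 = 116.9167, running total 295.92
Total 295.92.

295.92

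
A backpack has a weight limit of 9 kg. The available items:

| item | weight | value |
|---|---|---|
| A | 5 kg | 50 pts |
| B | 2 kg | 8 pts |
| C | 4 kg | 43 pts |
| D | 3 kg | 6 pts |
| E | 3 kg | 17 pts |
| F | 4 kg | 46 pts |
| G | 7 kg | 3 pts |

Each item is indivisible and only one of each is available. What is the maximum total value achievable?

96 pts

Check high-value combinations within 9 kg:
- A+F: weight 5+4=9, value 50+46=96
- A+C: weight 5+4=9, value 50+43=93
- C+F: weight 4+4=8, value 43+46=89
- B+E+F: weight 2+3+4=9, value 8+17+46=71
- B+C+E: weight 2+4+3=9, value 8+43+17=68
Best: 96 pts.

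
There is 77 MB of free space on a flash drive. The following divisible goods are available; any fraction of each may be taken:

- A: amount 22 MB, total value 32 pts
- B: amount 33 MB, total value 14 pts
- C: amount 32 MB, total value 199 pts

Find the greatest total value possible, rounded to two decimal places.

Take in order of value per unit:
- C (199/32 per unit): all 32 → value 199, running total 199.00
- A (32/22 per unit): all 22 → value 32, running total 231.00
- B (14/33 per unit): 23 of 33 → value 23×14/33 = 9.7576, running total 240.76
Total 240.76.

240.76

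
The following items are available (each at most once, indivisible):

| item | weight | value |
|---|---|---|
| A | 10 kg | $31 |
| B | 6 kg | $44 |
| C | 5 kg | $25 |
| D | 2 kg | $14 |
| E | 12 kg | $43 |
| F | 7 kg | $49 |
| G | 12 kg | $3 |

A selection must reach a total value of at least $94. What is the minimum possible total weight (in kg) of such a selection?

15

Subsets with value ≥ 94, sorted by total weight:
- B+D+F: weight 15, value 107
- B+C+F: weight 18, value 118
- A+D+F: weight 19, value 94
Minimum weight: 15 kg.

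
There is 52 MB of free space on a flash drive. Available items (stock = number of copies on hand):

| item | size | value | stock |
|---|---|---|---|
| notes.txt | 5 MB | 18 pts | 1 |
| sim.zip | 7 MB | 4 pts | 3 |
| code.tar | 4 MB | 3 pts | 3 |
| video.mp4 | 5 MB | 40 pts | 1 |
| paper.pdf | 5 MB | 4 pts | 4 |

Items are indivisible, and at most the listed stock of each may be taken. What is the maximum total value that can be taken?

Top feasible selections:
- 1×notes.txt + 2×sim.zip + 2×code.tar + 1×video.mp4 + 4×paper.pdf: size 52, value 88
- 1×notes.txt + 1×sim.zip + 3×code.tar + 1×video.mp4 + 4×paper.pdf: size 49, value 87
- 1×notes.txt + 2×sim.zip + 3×code.tar + 1×video.mp4 + 3×paper.pdf: size 51, value 87
- 1×notes.txt + 3×sim.zip + 1×video.mp4 + 4×paper.pdf: size 51, value 86
Best: 88 pts.

88 pts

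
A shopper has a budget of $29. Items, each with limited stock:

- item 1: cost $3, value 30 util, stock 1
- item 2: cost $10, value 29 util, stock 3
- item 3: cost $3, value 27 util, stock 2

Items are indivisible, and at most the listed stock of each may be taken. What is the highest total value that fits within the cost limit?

Best selections within cost 29 and stock limits:
- 1×item 1 + 2×item 2 + 2×item 3: cost 29, value 142
- 1×item 1 + 2×item 2 + 1×item 3: cost 26, value 115
- 1×item 1 + 1×item 2 + 2×item 3: cost 19, value 113
Best: 142 util.

142 util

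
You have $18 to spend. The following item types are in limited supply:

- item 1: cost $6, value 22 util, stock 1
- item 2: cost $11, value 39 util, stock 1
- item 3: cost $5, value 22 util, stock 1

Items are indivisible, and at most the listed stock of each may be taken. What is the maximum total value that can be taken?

Top feasible selections:
- 1×item 2 + 1×item 3: cost 16, value 61
- 1×item 1 + 1×item 2: cost 17, value 61
- 1×item 1 + 1×item 3: cost 11, value 44
Best: 61 util.

61 util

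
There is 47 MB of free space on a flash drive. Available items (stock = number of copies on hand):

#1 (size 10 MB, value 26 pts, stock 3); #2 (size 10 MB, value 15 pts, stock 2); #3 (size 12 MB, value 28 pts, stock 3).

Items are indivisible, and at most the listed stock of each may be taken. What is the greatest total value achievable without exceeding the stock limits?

110 pts

Top feasible selections:
- 1×#1 + 3×#3: size 46, value 110
- 2×#1 + 2×#3: size 44, value 108
- 3×#1 + 1×#3: size 42, value 106
Best: 110 pts.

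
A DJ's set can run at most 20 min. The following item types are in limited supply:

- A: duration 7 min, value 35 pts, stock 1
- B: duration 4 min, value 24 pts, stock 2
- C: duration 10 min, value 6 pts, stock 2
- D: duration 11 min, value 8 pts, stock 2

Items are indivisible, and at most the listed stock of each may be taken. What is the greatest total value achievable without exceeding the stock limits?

Top feasible selections:
- 1×A + 2×B: duration 15, value 83
- 1×A + 1×B: duration 11, value 59
- 2×B + 1×D: duration 19, value 56
- 2×B + 1×C: duration 18, value 54
Best: 83 pts.

83 pts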